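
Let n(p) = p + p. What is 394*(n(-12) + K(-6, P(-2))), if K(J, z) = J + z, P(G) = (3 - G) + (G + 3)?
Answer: -9456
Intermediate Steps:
n(p) = 2*p
P(G) = 6 (P(G) = (3 - G) + (3 + G) = 6)
394*(n(-12) + K(-6, P(-2))) = 394*(2*(-12) + (-6 + 6)) = 394*(-24 + 0) = 394*(-24) = -9456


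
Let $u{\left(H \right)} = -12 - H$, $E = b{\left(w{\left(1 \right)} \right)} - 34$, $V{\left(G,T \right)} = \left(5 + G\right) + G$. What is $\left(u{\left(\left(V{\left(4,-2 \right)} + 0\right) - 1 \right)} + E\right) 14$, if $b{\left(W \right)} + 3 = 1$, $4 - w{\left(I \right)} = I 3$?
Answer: $-840$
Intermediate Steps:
$w{\left(I \right)} = 4 - 3 I$ ($w{\left(I \right)} = 4 - I 3 = 4 - 3 I$)
$b{\left(W \right)} = -2$ ($b{\left(W \right)} = -3 + 1 = -2$)
$V{\left(G,T \right)} = 5 + 2 G$
$E = -36$ ($E = -2 - 34 = -36$)
$\left(u{\left(\left(V{\left(4,-2 \right)} + 0\right) - 1 \right)} + E\right) 14 = \left(\left(-12 - \left(\left(\left(5 + 2 \cdot 4\right) + 0\right) - 1\right)\right) - 36\right) 14 = \left(\left(-12 - \left(\left(\left(5 + 8\right) + 0\right) - 1\right)\right) - 36\right) 14 = \left(\left(-12 - \left(\left(13 + 0\right) - 1\right)\right) - 36\right) 14 = \left(\left(-12 - \left(13 - 1\right)\right) - 36\right) 14 = \left(\left(-12 - 12\right) - 36\right) 14 = \left(-24 - 36\right) 14 = \left(-60\right) 14 = -840$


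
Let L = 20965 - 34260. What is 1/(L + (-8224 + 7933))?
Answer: -1/13586 ≈ -7.3605e-5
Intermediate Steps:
L = -13295
1/(L + (-8224 + 7933)) = 1/(-13295 + (-8224 + 7933)) = 1/(-13295 - 291) = 1/(-13586) = -1/13586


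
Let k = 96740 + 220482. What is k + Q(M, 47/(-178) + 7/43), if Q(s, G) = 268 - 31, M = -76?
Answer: 317459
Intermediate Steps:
Q(s, G) = 237
k = 317222
k + Q(M, 47/(-178) + 7/43) = 317222 + 237 = 317459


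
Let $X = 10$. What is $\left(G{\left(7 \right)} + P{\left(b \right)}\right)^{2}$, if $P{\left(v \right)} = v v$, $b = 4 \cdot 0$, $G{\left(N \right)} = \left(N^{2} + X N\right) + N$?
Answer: $15876$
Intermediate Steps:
$G{\left(N \right)} = N^{2} + 11 N$ ($G{\left(N \right)} = \left(N^{2} + 10 N\right) + N = N^{2} + 11 N$)
$b = 0$
$P{\left(v \right)} = v^{2}$
$\left(G{\left(7 \right)} + P{\left(b \right)}\right)^{2} = \left(7 \left(11 + 7\right) + 0^{2}\right)^{2} = \left(7 \cdot 18 + 0\right)^{2} = \left(126 + 0\right)^{2} = 126^{2} = 15876$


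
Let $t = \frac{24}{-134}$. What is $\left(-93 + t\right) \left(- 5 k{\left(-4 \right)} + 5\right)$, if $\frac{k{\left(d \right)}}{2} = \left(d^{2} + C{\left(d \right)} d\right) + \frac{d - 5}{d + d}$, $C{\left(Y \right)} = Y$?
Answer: $\frac{8147115}{268} \approx 30400.0$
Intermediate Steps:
$t = - \frac{12}{67}$ ($t = 24 \left(- \frac{1}{134}\right) = - \frac{12}{67} \approx -0.1791$)
$k{\left(d \right)} = 4 d^{2} + \frac{-5 + d}{d}$ ($k{\left(d \right)} = 2 \left(\left(d^{2} + d d\right) + \frac{d - 5}{d + d}\right) = 2 \left(\left(d^{2} + d^{2}\right) + \frac{-5 + d}{2 d}\right) = 2 \left(2 d^{2} + \left(-5 + d\right) \frac{1}{2 d}\right) = 2 \left(2 d^{2} + \frac{-5 + d}{2 d}\right) = 4 d^{2} + \frac{-5 + d}{d}$)
$\left(-93 + t\right) \left(- 5 k{\left(-4 \right)} + 5\right) = \left(-93 - \frac{12}{67}\right) \left(- 5 \frac{-5 - 4 + 4 \left(-4\right)^{3}}{-4} + 5\right) = - \frac{6243 \left(- 5 \left(- \frac{-5 - 4 + 4 \left(-64\right)}{4}\right) + 5\right)}{67} = - \frac{6243 \left(- 5 \left(- \frac{-5 - 4 - 256}{4}\right) + 5\right)}{67} = - \frac{6243 \left(- 5 \left(\left(- \frac{1}{4}\right) \left(-265\right)\right) + 5\right)}{67} = - \frac{6243 \left(\left(-5\right) \frac{265}{4} + 5\right)}{67} = - \frac{6243 \left(- \frac{1325}{4} + 5\right)}{67} = \left(- \frac{6243}{67}\right) \left(- \frac{1305}{4}\right) = \frac{8147115}{268}$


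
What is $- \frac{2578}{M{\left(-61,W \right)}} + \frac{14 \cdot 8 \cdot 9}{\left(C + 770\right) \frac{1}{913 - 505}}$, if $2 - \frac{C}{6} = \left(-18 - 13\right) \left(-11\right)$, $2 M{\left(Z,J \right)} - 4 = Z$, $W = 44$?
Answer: $- \frac{1057804}{4503} \approx -234.91$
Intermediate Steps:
$M{\left(Z,J \right)} = 2 + \frac{Z}{2}$
$C = -2034$ ($C = 12 - 6 \left(-18 - 13\right) \left(-11\right) = 12 - 6 \left(\left(-31\right) \left(-11\right)\right) = 12 - 2046 = -2034$)
$- \frac{2578}{M{\left(-61,W \right)}} + \frac{14 \cdot 8 \cdot 9}{\left(C + 770\right) \frac{1}{913 - 505}} = - \frac{2578}{2 + \frac{1}{2} \left(-61\right)} + \frac{14 \cdot 8 \cdot 9}{\left(-2034 + 770\right) \frac{1}{913 - 505}} = - \frac{2578}{2 - \frac{61}{2}} + \frac{112 \cdot 9}{\left(-1264\right) \frac{1}{408}} = - \frac{2578}{- \frac{57}{2}} + \frac{1008}{\left(-1264\right) \frac{1}{408}} = \left(-2578\right) \left(- \frac{2}{57}\right) + \frac{1008}{- \frac{158}{51}} = \frac{5156}{57} + 1008 \left(- \frac{51}{158}\right) = \frac{5156}{57} - \frac{25704}{79} = - \frac{1057804}{4503}$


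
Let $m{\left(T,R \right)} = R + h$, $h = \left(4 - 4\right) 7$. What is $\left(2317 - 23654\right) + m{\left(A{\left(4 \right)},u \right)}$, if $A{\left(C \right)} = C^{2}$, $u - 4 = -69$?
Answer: $-21402$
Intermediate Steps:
$u = -65$ ($u = 4 - 69 = -65$)
$h = 0$ ($h = 0 \cdot 7 = 0$)
$m{\left(T,R \right)} = R$ ($m{\left(T,R \right)} = R + 0 = R$)
$\left(2317 - 23654\right) + m{\left(A{\left(4 \right)},u \right)} = \left(2317 - 23654\right) - 65 = -21337 - 65 = -21402$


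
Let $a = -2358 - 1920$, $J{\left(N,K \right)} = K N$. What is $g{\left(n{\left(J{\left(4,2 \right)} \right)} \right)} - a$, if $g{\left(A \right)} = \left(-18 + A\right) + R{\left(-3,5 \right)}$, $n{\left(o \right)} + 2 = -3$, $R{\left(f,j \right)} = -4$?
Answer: $4251$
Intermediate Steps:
$n{\left(o \right)} = -5$ ($n{\left(o \right)} = -2 - 3 = -5$)
$g{\left(A \right)} = -22 + A$ ($g{\left(A \right)} = \left(-18 + A\right) - 4 = -22 + A$)
$a = -4278$
$g{\left(n{\left(J{\left(4,2 \right)} \right)} \right)} - a = \left(-22 - 5\right) - -4278 = -27 + 4278 = 4251$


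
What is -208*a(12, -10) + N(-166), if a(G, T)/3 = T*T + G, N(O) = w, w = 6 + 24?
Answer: -69858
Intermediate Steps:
w = 30
N(O) = 30
a(G, T) = 3*G + 3*T**2 (a(G, T) = 3*(T*T + G) = 3*(T**2 + G) = 3*(G + T**2) = 3*G + 3*T**2)
-208*a(12, -10) + N(-166) = -208*(3*12 + 3*(-10)**2) + 30 = -208*(36 + 3*100) + 30 = -208*(36 + 300) + 30 = -208*336 + 30 = -69888 + 30 = -69858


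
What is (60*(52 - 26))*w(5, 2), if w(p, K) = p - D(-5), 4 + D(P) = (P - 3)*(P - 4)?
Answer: -98280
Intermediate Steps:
D(P) = -4 + (-4 + P)*(-3 + P) (D(P) = -4 + (P - 3)*(P - 4) = -4 + (-3 + P)*(-4 + P) = -4 + (-4 + P)*(-3 + P))
w(p, K) = -68 + p (w(p, K) = p - (8 + (-5)² - 7*(-5)) = p - (8 + 25 + 35) = p - 1*68 = p - 68 = -68 + p)
(60*(52 - 26))*w(5, 2) = (60*(52 - 26))*(-68 + 5) = (60*26)*(-63) = 1560*(-63) = -98280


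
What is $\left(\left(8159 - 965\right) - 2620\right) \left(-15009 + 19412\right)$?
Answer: $20139322$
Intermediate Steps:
$\left(\left(8159 - 965\right) - 2620\right) \left(-15009 + 19412\right) = \left(\left(8159 - 965\right) - 2620\right) 4403 = \left(7194 - 2620\right) 4403 = 4574 \cdot 4403 = 20139322$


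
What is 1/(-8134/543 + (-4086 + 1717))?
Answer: -543/1294501 ≈ -0.00041947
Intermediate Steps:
1/(-8134/543 + (-4086 + 1717)) = 1/(-8134*1/543 - 2369) = 1/(-8134/543 - 2369) = 1/(-1294501/543) = -543/1294501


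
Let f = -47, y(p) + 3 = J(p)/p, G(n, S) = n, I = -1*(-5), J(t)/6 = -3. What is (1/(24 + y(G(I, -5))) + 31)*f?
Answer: -126994/87 ≈ -1459.7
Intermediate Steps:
J(t) = -18 (J(t) = 6*(-3) = -18)
I = 5
y(p) = -3 - 18/p
(1/(24 + y(G(I, -5))) + 31)*f = (1/(24 + (-3 - 18/5)) + 31)*(-47) = (1/(24 - 33/5) + 31)*(-47) = (1/(87/5) + 31)*(-47) = (5/87 + 31)*(-47) = (2702/87)*(-47) = -126994/87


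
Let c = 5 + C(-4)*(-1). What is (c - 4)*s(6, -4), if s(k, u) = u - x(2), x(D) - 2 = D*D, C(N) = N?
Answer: -50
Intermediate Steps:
x(D) = 2 + D² (x(D) = 2 + D*D = 2 + D²)
s(k, u) = -6 + u (s(k, u) = u - (2 + 2²) = u - (2 + 4) = u - 1*6 = u - 6 = -6 + u)
c = 9 (c = 5 - 4*(-1) = 5 + 4 = 9)
(c - 4)*s(6, -4) = (9 - 4)*(-6 - 4) = 5*(-10) = -50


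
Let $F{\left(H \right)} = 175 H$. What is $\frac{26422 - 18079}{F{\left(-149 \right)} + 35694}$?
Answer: $\frac{8343}{9619} \approx 0.86735$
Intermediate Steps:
$\frac{26422 - 18079}{F{\left(-149 \right)} + 35694} = \frac{26422 - 18079}{175 \left(-149\right) + 35694} = \frac{8343}{-26075 + 35694} = \frac{8343}{9619}$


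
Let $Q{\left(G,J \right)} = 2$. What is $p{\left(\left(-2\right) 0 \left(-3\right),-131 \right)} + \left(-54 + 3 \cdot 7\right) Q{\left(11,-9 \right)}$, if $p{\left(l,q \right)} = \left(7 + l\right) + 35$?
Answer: $-24$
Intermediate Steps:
$p{\left(l,q \right)} = 42 + l$
$p{\left(\left(-2\right) 0 \left(-3\right),-131 \right)} + \left(-54 + 3 \cdot 7\right) Q{\left(11,-9 \right)} = \left(42 + \left(-2\right) 0 \left(-3\right)\right) + \left(-54 + 3 \cdot 7\right) 2 = \left(42 + 0 \left(-3\right)\right) + \left(-54 + 21\right) 2 = \left(42 + 0\right) - 66 = 42 - 66 = -24$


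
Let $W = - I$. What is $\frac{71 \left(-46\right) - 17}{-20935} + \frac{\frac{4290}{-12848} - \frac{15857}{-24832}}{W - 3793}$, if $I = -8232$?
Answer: $\frac{26428993349167}{168458399402240} \approx 0.15689$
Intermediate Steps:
$W = 8232$ ($W = \left(-1\right) \left(-8232\right) = 8232$)
$\frac{71 \left(-46\right) - 17}{-20935} + \frac{\frac{4290}{-12848} - \frac{15857}{-24832}}{W - 3793} = \frac{71 \left(-46\right) - 17}{-20935} + \frac{\frac{4290}{-12848} - \frac{15857}{-24832}}{8232 - 3793} = \left(-3266 - 17\right) \left(- \frac{1}{20935}\right) + \frac{4290 \left(- \frac{1}{12848}\right) - - \frac{15857}{24832}}{8232 - 3793} = \left(-3283\right) \left(- \frac{1}{20935}\right) + \frac{- \frac{195}{584} + \frac{15857}{24832}}{4439} = \frac{3283}{20935} + \frac{552281}{1812736} \cdot \frac{1}{4439} = \frac{3283}{20935} + \frac{552281}{8046735104} = \frac{26428993349167}{168458399402240}$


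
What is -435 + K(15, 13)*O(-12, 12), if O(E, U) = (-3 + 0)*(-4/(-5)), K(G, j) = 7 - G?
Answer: -2079/5 ≈ -415.80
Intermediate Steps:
O(E, U) = -12/5 (O(E, U) = -(-12)*(-1)/5 = -3*⅘ = -12/5)
-435 + K(15, 13)*O(-12, 12) = -435 + (7 - 1*15)*(-12/5) = -435 + (7 - 15)*(-12/5) = -435 - 8*(-12/5) = -435 + 96/5 = -2079/5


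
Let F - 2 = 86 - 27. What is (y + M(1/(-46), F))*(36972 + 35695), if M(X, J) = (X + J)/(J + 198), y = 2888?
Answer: 357214746497/1702 ≈ 2.0988e+8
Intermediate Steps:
F = 61 (F = 2 + (86 - 27) = 2 + 59 = 61)
M(X, J) = (J + X)/(198 + J)
(y + M(1/(-46), F))*(36972 + 35695) = (2888 + (61 + 1/(-46))/(198 + 61))*(36972 + 35695) = (2888 + (61 - 1/46)/259)*72667 = (2888 + (1/259)*(2805/46))*72667 = (2888 + 2805/11914)*72667 = (34410437/11914)*72667 = 357214746497/1702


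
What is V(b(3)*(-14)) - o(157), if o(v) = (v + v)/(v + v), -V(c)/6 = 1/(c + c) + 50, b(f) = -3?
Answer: -4215/14 ≈ -301.07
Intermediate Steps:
V(c) = -300 - 3/c (V(c) = -6*(1/(c + c) + 50) = -6*(1/(2*c) + 50) = -6*(50 + 1/(2*c)) = -300 - 3/c)
o(v) = 1 (o(v) = (2*v)/((2*v)) = (2*v)*(1/(2*v)) = 1)
V(b(3)*(-14)) - o(157) = (-300 - 3/((-3*(-14)))) - 1*1 = (-300 - 3/42) - 1 = (-300 - 3*1/42) - 1 = (-300 - 1/14) - 1 = -4201/14 - 1 = -4215/14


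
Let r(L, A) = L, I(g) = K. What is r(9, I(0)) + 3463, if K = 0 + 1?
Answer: 3472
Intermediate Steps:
K = 1
I(g) = 1
r(9, I(0)) + 3463 = 9 + 3463 = 3472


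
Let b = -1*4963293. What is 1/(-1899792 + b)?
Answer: -1/6863085 ≈ -1.4571e-7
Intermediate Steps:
b = -4963293
1/(-1899792 + b) = 1/(-1899792 - 4963293) = 1/(-6863085) = -1/6863085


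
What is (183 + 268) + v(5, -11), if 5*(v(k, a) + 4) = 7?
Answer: 2242/5 ≈ 448.40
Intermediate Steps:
v(k, a) = -13/5 (v(k, a) = -4 + (1/5)*7 = -4 + 7/5 = -13/5)
(183 + 268) + v(5, -11) = (183 + 268) - 13/5 = 451 - 13/5 = 2242/5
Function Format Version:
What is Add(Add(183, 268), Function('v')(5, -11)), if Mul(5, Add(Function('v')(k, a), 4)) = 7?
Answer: Rational(2242, 5) ≈ 448.40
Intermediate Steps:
Function('v')(k, a) = Rational(-13, 5) (Function('v')(k, a) = Add(-4, Mul(Rational(1, 5), 7)) = Add(-4, Rational(7, 5)) = Rational(-13, 5))
Add(Add(183, 268), Function('v')(5, -11)) = Add(Add(183, 268), Rational(-13, 5)) = Add(451, Rational(-13, 5)) = Rational(2242, 5)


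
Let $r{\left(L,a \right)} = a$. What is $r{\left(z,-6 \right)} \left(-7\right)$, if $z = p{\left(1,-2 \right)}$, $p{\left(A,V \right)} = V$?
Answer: $42$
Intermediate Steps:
$z = -2$
$r{\left(z,-6 \right)} \left(-7\right) = \left(-6\right) \left(-7\right) = 42$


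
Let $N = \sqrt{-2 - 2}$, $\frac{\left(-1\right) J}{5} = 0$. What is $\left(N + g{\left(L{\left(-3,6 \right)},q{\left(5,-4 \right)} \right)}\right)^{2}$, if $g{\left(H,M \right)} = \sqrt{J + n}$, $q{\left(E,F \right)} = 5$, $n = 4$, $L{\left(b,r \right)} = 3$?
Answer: $8 i \approx 8.0 i$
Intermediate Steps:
$J = 0$ ($J = \left(-5\right) 0 = 0$)
$N = 2 i$ ($N = \sqrt{-4} = 2 i \approx 2.0 i$)
$g{\left(H,M \right)} = 2$ ($g{\left(H,M \right)} = \sqrt{0 + 4} = \sqrt{4} = 2$)
$\left(N + g{\left(L{\left(-3,6 \right)},q{\left(5,-4 \right)} \right)}\right)^{2} = \left(2 i + 2\right)^{2} = \left(2 + 2 i\right)^{2}$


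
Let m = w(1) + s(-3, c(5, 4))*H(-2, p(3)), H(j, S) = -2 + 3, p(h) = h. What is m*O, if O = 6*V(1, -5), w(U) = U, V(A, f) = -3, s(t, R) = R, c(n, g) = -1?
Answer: 0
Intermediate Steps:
H(j, S) = 1
O = -18 (O = 6*(-3) = -18)
m = 0 (m = 1 - 1*1 = 1 - 1 = 0)
m*O = 0*(-18) = 0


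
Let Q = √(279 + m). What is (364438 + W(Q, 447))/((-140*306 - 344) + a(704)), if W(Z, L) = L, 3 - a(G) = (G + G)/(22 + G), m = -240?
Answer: -12041205/1425037 ≈ -8.4498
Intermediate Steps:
a(G) = 3 - 2*G/(22 + G) (a(G) = 3 - (G + G)/(22 + G) = 3 - 2*G/(22 + G))
Q = √39 (Q = √(279 - 240) = √39 ≈ 6.2450)
(364438 + W(Q, 447))/((-140*306 - 344) + a(704)) = (364438 + 447)/((-140*306 - 344) + (66 + 704)/(22 + 704)) = 364885/((-42840 - 344) + 770/726) = 364885/(-43184 + (1/726)*770) = 364885/(-43184 + 35/33) = 364885/(-1425037/33) = 364885*(-33/1425037) = -12041205/1425037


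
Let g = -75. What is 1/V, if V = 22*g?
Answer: -1/1650 ≈ -0.00060606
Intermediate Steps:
V = -1650 (V = 22*(-75) = -1650)
1/V = 1/(-1650) = -1/1650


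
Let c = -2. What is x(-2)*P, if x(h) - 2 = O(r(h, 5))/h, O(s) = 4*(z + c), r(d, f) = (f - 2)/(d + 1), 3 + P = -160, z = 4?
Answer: 326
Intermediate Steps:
P = -163 (P = -3 - 160 = -163)
r(d, f) = (-2 + f)/(1 + d)
O(s) = 8 (O(s) = 4*(4 - 2) = 4*2 = 8)
x(h) = 2 + 8/h
x(-2)*P = (2 + 8/(-2))*(-163) = (2 + 8*(-½))*(-163) = (2 - 4)*(-163) = -2*(-163) = 326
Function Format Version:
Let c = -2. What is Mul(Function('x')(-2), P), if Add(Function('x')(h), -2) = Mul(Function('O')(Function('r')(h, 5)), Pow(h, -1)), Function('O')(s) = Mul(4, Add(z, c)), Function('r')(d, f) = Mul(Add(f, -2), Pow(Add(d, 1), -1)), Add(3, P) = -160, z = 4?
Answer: 326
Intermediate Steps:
P = -163 (P = Add(-3, -160) = -163)
Function('r')(d, f) = Mul(Pow(Add(1, d), -1), Add(-2, f)) (Function('r')(d, f) = Mul(Add(-2, f), Pow(Add(1, d), -1)) = Mul(Pow(Add(1, d), -1), Add(-2, f)))
Function('O')(s) = 8 (Function('O')(s) = Mul(4, Add(4, -2)) = Mul(4, 2) = 8)
Function('x')(h) = Add(2, Mul(8, Pow(h, -1)))
Mul(Function('x')(-2), P) = Mul(Add(2, Mul(8, Pow(-2, -1))), -163) = Mul(Add(2, Mul(8, Rational(-1, 2))), -163) = Mul(Add(2, -4), -163) = Mul(-2, -163) = 326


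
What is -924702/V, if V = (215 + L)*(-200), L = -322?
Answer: -462351/10700 ≈ -43.210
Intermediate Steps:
V = 21400 (V = (215 - 322)*(-200) = -107*(-200) = 21400)
-924702/V = -924702/21400 = -924702*1/21400 = -462351/10700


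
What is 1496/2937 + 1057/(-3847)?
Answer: 240973/1027149 ≈ 0.23460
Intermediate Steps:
1496/2937 + 1057/(-3847) = 1496*(1/2937) + 1057*(-1/3847) = 136/267 - 1057/3847 = 240973/1027149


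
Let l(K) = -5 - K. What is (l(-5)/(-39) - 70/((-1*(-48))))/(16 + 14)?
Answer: -7/144 ≈ -0.048611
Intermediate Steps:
(l(-5)/(-39) - 70/((-1*(-48))))/(16 + 14) = ((-5 - 1*(-5))/(-39) - 70/((-1*(-48))))/(16 + 14) = ((-5 + 5)*(-1/39) - 70/48)/30 = (0*(-1/39) - 70*1/48)*(1/30) = (0 - 35/24)*(1/30) = -35/24*1/30 = -7/144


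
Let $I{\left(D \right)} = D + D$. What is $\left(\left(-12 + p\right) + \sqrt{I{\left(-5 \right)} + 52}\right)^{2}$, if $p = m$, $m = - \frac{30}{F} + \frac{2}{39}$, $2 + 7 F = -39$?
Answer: $\frac{226544698}{2556801} - \frac{21832 \sqrt{42}}{1599} \approx 0.11973$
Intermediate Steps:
$I{\left(D \right)} = 2 D$
$F = - \frac{41}{7}$ ($F = - \frac{2}{7} + \frac{1}{7} \left(-39\right) = - \frac{2}{7} - \frac{39}{7} = - \frac{41}{7} \approx -5.8571$)
$m = \frac{8272}{1599}$ ($m = - \frac{30}{- \frac{41}{7}} + \frac{2}{39} = \left(-30\right) \left(- \frac{7}{41}\right) + 2 \cdot \frac{1}{39} = \frac{210}{41} + \frac{2}{39} = \frac{8272}{1599} \approx 5.1732$)
$p = \frac{8272}{1599} \approx 5.1732$
$\left(\left(-12 + p\right) + \sqrt{I{\left(-5 \right)} + 52}\right)^{2} = \left(\left(-12 + \frac{8272}{1599}\right) + \sqrt{2 \left(-5\right) + 52}\right)^{2} = \left(- \frac{10916}{1599} + \sqrt{-10 + 52}\right)^{2} = \left(- \frac{10916}{1599} + \sqrt{42}\right)^{2}$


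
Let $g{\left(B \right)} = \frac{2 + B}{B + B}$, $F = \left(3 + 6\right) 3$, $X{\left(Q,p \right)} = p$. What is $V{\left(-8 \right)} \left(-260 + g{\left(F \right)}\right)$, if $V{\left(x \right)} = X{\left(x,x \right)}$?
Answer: $\frac{56044}{27} \approx 2075.7$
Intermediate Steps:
$V{\left(x \right)} = x$
$F = 27$ ($F = 9 \cdot 3 = 27$)
$g{\left(B \right)} = \frac{2 + B}{2 B}$
$V{\left(-8 \right)} \left(-260 + g{\left(F \right)}\right) = - 8 \left(-260 + \frac{2 + 27}{2 \cdot 27}\right) = - 8 \left(-260 + \frac{1}{2} \cdot \frac{1}{27} \cdot 29\right) = - 8 \left(-260 + \frac{29}{54}\right) = \left(-8\right) \left(- \frac{14011}{54}\right) = \frac{56044}{27}$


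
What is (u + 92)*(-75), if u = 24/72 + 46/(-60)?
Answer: -13735/2 ≈ -6867.5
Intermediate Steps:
u = -13/30 (u = 24*(1/72) + 46*(-1/60) = ⅓ - 23/30 = -13/30 ≈ -0.43333)
(u + 92)*(-75) = (-13/30 + 92)*(-75) = (2747/30)*(-75) = -13735/2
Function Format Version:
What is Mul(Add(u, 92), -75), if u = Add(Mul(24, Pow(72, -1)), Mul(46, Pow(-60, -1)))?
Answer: Rational(-13735, 2) ≈ -6867.5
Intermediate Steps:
u = Rational(-13, 30) (u = Add(Mul(24, Rational(1, 72)), Mul(46, Rational(-1, 60))) = Add(Rational(1, 3), Rational(-23, 30)) = Rational(-13, 30) ≈ -0.43333)
Mul(Add(u, 92), -75) = Mul(Add(Rational(-13, 30), 92), -75) = Mul(Rational(2747, 30), -75) = Rational(-13735, 2)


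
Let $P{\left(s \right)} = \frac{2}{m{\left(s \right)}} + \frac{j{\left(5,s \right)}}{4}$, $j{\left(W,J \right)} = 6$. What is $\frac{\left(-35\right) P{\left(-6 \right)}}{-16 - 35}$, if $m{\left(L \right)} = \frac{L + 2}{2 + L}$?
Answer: $\frac{245}{102} \approx 2.402$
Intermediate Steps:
$m{\left(L \right)} = 1$ ($m{\left(L \right)} = \frac{2 + L}{2 + L} = 1$)
$P{\left(s \right)} = \frac{7}{2}$ ($P{\left(s \right)} = \frac{2}{1} + \frac{6}{4} = 2 \cdot 1 + 6 \cdot \frac{1}{4} = 2 + \frac{3}{2} = \frac{7}{2}$)
$\frac{\left(-35\right) P{\left(-6 \right)}}{-16 - 35} = \frac{\left(-35\right) \frac{7}{2}}{-16 - 35} = - \frac{245}{2 \left(-51\right)} = \left(- \frac{245}{2}\right) \left(- \frac{1}{51}\right) = \frac{245}{102}$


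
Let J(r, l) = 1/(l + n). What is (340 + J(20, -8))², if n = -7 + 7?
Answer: 7392961/64 ≈ 1.1552e+5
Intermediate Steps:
n = 0
J(r, l) = 1/l (J(r, l) = 1/(l + 0) = 1/l)
(340 + J(20, -8))² = (340 + 1/(-8))² = (340 - ⅛)² = (2719/8)² = 7392961/64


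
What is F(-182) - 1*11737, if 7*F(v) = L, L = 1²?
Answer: -82158/7 ≈ -11737.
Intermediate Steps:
L = 1
F(v) = ⅐ (F(v) = (⅐)*1 = ⅐)
F(-182) - 1*11737 = ⅐ - 1*11737 = ⅐ - 11737 = -82158/7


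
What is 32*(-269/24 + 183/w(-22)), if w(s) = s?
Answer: -20620/33 ≈ -624.85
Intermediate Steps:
32*(-269/24 + 183/w(-22)) = 32*(-269/24 + 183/(-22)) = 32*(-269*1/24 + 183*(-1/22)) = 32*(-269/24 - 183/22) = 32*(-5155/264) = -20620/33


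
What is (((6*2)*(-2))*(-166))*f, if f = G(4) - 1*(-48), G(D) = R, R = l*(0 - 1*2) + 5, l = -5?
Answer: 250992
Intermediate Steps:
R = 15 (R = -5*(0 - 1*2) + 5 = -5*(0 - 2) + 5 = -5*(-2) + 5 = 10 + 5 = 15)
G(D) = 15
f = 63 (f = 15 - 1*(-48) = 15 + 48 = 63)
(((6*2)*(-2))*(-166))*f = (((6*2)*(-2))*(-166))*63 = ((12*(-2))*(-166))*63 = -24*(-166)*63 = 3984*63 = 250992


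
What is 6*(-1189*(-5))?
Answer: 35670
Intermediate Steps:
6*(-1189*(-5)) = 6*5945 = 35670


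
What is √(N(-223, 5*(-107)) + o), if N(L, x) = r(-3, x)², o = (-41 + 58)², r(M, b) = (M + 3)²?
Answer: 17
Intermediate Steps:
r(M, b) = (3 + M)²
o = 289 (o = 17² = 289)
N(L, x) = 0 (N(L, x) = ((3 - 3)²)² = (0²)² = 0² = 0)
√(N(-223, 5*(-107)) + o) = √(0 + 289) = √289 = 17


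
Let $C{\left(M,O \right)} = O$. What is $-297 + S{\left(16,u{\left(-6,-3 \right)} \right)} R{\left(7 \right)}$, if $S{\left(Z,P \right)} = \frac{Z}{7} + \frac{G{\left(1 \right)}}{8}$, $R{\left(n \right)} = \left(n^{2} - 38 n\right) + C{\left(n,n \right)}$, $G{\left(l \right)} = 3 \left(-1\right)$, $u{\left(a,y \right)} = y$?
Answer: $- \frac{2793}{4} \approx -698.25$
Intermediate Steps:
$G{\left(l \right)} = -3$
$R{\left(n \right)} = n^{2} - 37 n$ ($R{\left(n \right)} = \left(n^{2} - 38 n\right) + n = n^{2} - 37 n$)
$S{\left(Z,P \right)} = - \frac{3}{8} + \frac{Z}{7}$ ($S{\left(Z,P \right)} = \frac{Z}{7} - \frac{3}{8} = - \frac{3}{8} + \frac{Z}{7}$)
$-297 + S{\left(16,u{\left(-6,-3 \right)} \right)} R{\left(7 \right)} = -297 + \left(- \frac{3}{8} + \frac{1}{7} \cdot 16\right) 7 \left(-37 + 7\right) = -297 + \left(- \frac{3}{8} + \frac{16}{7}\right) 7 \left(-30\right) = -297 + \frac{107}{56} \left(-210\right) = -297 - \frac{1605}{4} = - \frac{2793}{4}$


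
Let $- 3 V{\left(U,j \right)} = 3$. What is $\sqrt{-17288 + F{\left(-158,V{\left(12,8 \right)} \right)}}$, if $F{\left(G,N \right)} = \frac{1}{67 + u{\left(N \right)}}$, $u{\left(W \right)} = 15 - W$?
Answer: $\frac{i \sqrt{119096949}}{83} \approx 131.48 i$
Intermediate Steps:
$V{\left(U,j \right)} = -1$ ($V{\left(U,j \right)} = \left(- \frac{1}{3}\right) 3 = -1$)
$F{\left(G,N \right)} = \frac{1}{82 - N}$ ($F{\left(G,N \right)} = \frac{1}{67 - \left(-15 + N\right)} = \frac{1}{82 - N}$)
$\sqrt{-17288 + F{\left(-158,V{\left(12,8 \right)} \right)}} = \sqrt{-17288 - \frac{1}{-82 - 1}} = \sqrt{-17288 - \frac{1}{-83}} = \sqrt{-17288 - - \frac{1}{83}} = \sqrt{-17288 + \frac{1}{83}} = \sqrt{- \frac{1434903}{83}} = \frac{i \sqrt{119096949}}{83}$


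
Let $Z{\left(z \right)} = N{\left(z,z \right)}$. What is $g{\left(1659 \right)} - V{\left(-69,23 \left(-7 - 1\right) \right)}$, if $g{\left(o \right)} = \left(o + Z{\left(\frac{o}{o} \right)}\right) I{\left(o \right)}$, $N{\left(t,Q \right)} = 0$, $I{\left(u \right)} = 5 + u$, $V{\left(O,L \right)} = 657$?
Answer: $2759919$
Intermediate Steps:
$Z{\left(z \right)} = 0$
$g{\left(o \right)} = o \left(5 + o\right)$ ($g{\left(o \right)} = \left(o + 0\right) \left(5 + o\right) = o \left(5 + o\right)$)
$g{\left(1659 \right)} - V{\left(-69,23 \left(-7 - 1\right) \right)} = 1659 \left(5 + 1659\right) - 657 = 1659 \cdot 1664 - 657 = 2760576 - 657 = 2759919$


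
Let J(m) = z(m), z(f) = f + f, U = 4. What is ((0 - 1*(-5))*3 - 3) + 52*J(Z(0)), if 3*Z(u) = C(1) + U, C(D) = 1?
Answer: 556/3 ≈ 185.33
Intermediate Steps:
Z(u) = 5/3 (Z(u) = (1 + 4)/3 = (1/3)*5 = 5/3)
z(f) = 2*f
J(m) = 2*m
((0 - 1*(-5))*3 - 3) + 52*J(Z(0)) = ((0 - 1*(-5))*3 - 3) + 52*(2*(5/3)) = ((0 + 5)*3 - 3) + 52*(10/3) = (5*3 - 3) + 520/3 = (15 - 3) + 520/3 = 12 + 520/3 = 556/3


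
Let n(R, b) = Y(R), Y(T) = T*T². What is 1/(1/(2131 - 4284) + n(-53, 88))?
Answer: -2153/320532182 ≈ -6.7170e-6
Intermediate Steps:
Y(T) = T³
n(R, b) = R³
1/(1/(2131 - 4284) + n(-53, 88)) = 1/(1/(2131 - 4284) + (-53)³) = 1/(1/(-2153) - 148877) = 1/(-1/2153 - 148877) = 1/(-320532182/2153) = -2153/320532182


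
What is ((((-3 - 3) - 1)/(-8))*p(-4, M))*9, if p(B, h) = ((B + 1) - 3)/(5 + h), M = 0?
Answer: -189/20 ≈ -9.4500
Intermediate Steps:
p(B, h) = (-2 + B)/(5 + h) (p(B, h) = ((1 + B) - 3)/(5 + h) = (-2 + B)/(5 + h))
((((-3 - 3) - 1)/(-8))*p(-4, M))*9 = ((((-3 - 3) - 1)/(-8))*((-2 - 4)/(5 + 0)))*9 = (((-6 - 1)*(-1/8))*(-6/5))*9 = ((-7*(-1/8))*((1/5)*(-6)))*9 = ((7/8)*(-6/5))*9 = -21/20*9 = -189/20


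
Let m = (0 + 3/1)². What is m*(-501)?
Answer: -4509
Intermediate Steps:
m = 9 (m = (0 + 3*1)² = (0 + 3)² = 3² = 9)
m*(-501) = 9*(-501) = -4509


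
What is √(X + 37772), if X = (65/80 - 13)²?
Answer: √9707657/16 ≈ 194.73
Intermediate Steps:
X = 38025/256 (X = (65*(1/80) - 13)² = (13/16 - 13)² = (-195/16)² = 38025/256 ≈ 148.54)
√(X + 37772) = √(38025/256 + 37772) = √(9707657/256) = √9707657/16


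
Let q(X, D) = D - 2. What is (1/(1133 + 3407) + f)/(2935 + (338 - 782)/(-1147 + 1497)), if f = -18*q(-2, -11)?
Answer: 37182635/466169924 ≈ 0.079762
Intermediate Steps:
q(X, D) = -2 + D
f = 234 (f = -18*(-2 - 11) = -18*(-13) = 234)
(1/(1133 + 3407) + f)/(2935 + (338 - 782)/(-1147 + 1497)) = (1/(1133 + 3407) + 234)/(2935 + (338 - 782)/(-1147 + 1497)) = (1/4540 + 234)/(2935 - 444/350) = (1/4540 + 234)/(2935 - 444*1/350) = 1062361/(4540*(2935 - 222/175)) = 1062361/(4540*(513403/175)) = (1062361/4540)*(175/513403) = 37182635/466169924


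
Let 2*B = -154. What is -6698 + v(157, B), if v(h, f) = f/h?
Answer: -1051663/157 ≈ -6698.5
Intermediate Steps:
B = -77 (B = (1/2)*(-154) = -77)
-6698 + v(157, B) = -6698 - 77/157 = -1051663/157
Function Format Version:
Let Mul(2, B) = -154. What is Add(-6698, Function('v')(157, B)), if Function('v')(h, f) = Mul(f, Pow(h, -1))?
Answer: Rational(-1051663, 157) ≈ -6698.5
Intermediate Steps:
B = -77 (B = Mul(Rational(1, 2), -154) = -77)
Add(-6698, Function('v')(157, B)) = Add(-6698, Mul(-77, Pow(157, -1))) = Add(-6698, Mul(-77, Rational(1, 157))) = Add(-6698, Rational(-77, 157)) = Rational(-1051663, 157)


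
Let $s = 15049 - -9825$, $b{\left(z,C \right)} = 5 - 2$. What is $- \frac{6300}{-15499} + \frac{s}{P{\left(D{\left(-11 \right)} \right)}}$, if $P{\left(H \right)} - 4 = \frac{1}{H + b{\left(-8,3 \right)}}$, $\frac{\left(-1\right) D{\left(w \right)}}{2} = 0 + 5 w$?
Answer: $\frac{43566854138}{7021047} \approx 6205.2$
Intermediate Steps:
$b{\left(z,C \right)} = 3$
$s = 24874$ ($s = 15049 + 9825 = 24874$)
$D{\left(w \right)} = - 10 w$ ($D{\left(w \right)} = - 2 \left(0 + 5 w\right) = - 2 \cdot 5 w = - 10 w$)
$P{\left(H \right)} = 4 + \frac{1}{3 + H}$ ($P{\left(H \right)} = 4 + \frac{1}{H + 3} = 4 + \frac{1}{3 + H}$)
$- \frac{6300}{-15499} + \frac{s}{P{\left(D{\left(-11 \right)} \right)}} = - \frac{6300}{-15499} + \frac{24874}{\frac{1}{3 - -110} \left(13 + 4 \left(\left(-10\right) \left(-11\right)\right)\right)} = \left(-6300\right) \left(- \frac{1}{15499}\right) + \frac{24874}{\frac{1}{3 + 110} \left(13 + 4 \cdot 110\right)} = \frac{6300}{15499} + \frac{24874}{\frac{1}{113} \left(13 + 440\right)} = \frac{6300}{15499} + \frac{24874}{\frac{1}{113} \cdot 453} = \frac{6300}{15499} + \frac{24874}{\frac{453}{113}} = \frac{6300}{15499} + 24874 \cdot \frac{113}{453} = \frac{6300}{15499} + \frac{2810762}{453} = \frac{43566854138}{7021047}$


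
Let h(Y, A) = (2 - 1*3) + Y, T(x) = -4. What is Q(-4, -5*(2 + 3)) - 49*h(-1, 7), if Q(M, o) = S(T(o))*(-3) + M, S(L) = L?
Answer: 106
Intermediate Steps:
h(Y, A) = -1 + Y (h(Y, A) = (2 - 3) + Y = -1 + Y)
Q(M, o) = 12 + M (Q(M, o) = -4*(-3) + M = 12 + M)
Q(-4, -5*(2 + 3)) - 49*h(-1, 7) = (12 - 4) - 49*(-1 - 1) = 8 - 49*(-2) = 8 + 98 = 106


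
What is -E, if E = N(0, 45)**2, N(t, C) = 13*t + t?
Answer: 0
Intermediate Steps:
N(t, C) = 14*t
E = 0 (E = (14*0)**2 = 0**2 = 0)
-E = -1*0 = 0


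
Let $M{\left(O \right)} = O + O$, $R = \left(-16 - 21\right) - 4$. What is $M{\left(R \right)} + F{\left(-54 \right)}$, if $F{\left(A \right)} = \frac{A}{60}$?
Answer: $- \frac{829}{10} \approx -82.9$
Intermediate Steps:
$F{\left(A \right)} = \frac{A}{60}$ ($F{\left(A \right)} = A \frac{1}{60} = \frac{A}{60}$)
$R = -41$ ($R = -37 - 4 = -41$)
$M{\left(O \right)} = 2 O$
$M{\left(R \right)} + F{\left(-54 \right)} = 2 \left(-41\right) + \frac{1}{60} \left(-54\right) = -82 - \frac{9}{10} = - \frac{829}{10}$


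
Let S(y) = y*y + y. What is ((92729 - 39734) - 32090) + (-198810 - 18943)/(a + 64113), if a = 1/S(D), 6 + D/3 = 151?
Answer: 254156635366825/12159671581 ≈ 20902.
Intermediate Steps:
D = 435 (D = -18 + 3*151 = -18 + 453 = 435)
S(y) = y + y² (S(y) = y² + y = y + y²)
a = 1/189660 (a = 1/(435*(1 + 435)) = 1/(435*436) = 1/189660 ≈ 5.2726e-6)
((92729 - 39734) - 32090) + (-198810 - 18943)/(a + 64113) = ((92729 - 39734) - 32090) + (-198810 - 18943)/(1/189660 + 64113) = (52995 - 32090) - 217753/12159671581/189660 = 20905 - 217753*189660/12159671581 = 20905 - 41299033980/12159671581 = 254156635366825/12159671581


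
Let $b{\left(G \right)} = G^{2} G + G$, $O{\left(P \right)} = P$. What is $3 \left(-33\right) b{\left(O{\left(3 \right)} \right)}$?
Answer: $-2970$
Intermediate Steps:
$b{\left(G \right)} = G + G^{3}$ ($b{\left(G \right)} = G^{3} + G = G + G^{3}$)
$3 \left(-33\right) b{\left(O{\left(3 \right)} \right)} = 3 \left(-33\right) \left(3 + 3^{3}\right) = - 99 \left(3 + 27\right) = \left(-99\right) 30 = -2970$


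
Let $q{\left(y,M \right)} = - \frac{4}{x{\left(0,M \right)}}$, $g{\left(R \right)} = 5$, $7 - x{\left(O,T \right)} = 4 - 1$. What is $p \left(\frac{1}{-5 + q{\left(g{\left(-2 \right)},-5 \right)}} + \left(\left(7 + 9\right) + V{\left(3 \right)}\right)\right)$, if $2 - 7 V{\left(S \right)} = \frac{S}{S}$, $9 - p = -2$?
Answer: $\frac{7381}{42} \approx 175.74$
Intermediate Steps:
$p = 11$ ($p = 9 - -2 = 9 + 2 = 11$)
$x{\left(O,T \right)} = 4$ ($x{\left(O,T \right)} = 7 - \left(4 - 1\right) = 7 - 3 = 4$)
$V{\left(S \right)} = \frac{1}{7}$ ($V{\left(S \right)} = \frac{2}{7} - \frac{S \frac{1}{S}}{7} = \frac{2}{7} - \frac{1}{7} = \frac{1}{7}$)
$q{\left(y,M \right)} = -1$ ($q{\left(y,M \right)} = - \frac{4}{4} = \left(-4\right) \frac{1}{4} = -1$)
$p \left(\frac{1}{-5 + q{\left(g{\left(-2 \right)},-5 \right)}} + \left(\left(7 + 9\right) + V{\left(3 \right)}\right)\right) = 11 \left(\frac{1}{-5 - 1} + \left(\left(7 + 9\right) + \frac{1}{7}\right)\right) = 11 \left(\frac{1}{-6} + \left(16 + \frac{1}{7}\right)\right) = 11 \left(- \frac{1}{6} + \frac{113}{7}\right) = 11 \cdot \frac{671}{42} = \frac{7381}{42}$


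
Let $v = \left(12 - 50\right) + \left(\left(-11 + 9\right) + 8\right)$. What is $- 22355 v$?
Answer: $715360$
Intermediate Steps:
$v = -32$ ($v = -38 + \left(-2 + 8\right) = -38 + 6 = -32$)
$- 22355 v = \left(-22355\right) \left(-32\right) = 715360$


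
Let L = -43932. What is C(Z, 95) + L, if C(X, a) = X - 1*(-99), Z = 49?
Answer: -43784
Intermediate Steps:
C(X, a) = 99 + X (C(X, a) = X + 99 = 99 + X)
C(Z, 95) + L = (99 + 49) - 43932 = 148 - 43932 = -43784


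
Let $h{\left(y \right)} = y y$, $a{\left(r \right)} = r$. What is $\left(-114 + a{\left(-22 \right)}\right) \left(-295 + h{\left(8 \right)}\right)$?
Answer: $31416$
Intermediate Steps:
$h{\left(y \right)} = y^{2}$
$\left(-114 + a{\left(-22 \right)}\right) \left(-295 + h{\left(8 \right)}\right) = \left(-114 - 22\right) \left(-295 + 8^{2}\right) = - 136 \left(-295 + 64\right) = \left(-136\right) \left(-231\right) = 31416$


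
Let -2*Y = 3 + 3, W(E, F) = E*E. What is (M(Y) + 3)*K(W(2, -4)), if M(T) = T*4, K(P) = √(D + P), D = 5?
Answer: -27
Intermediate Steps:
W(E, F) = E²
Y = -3 (Y = -(3 + 3)/2 = -½*6 = -3)
K(P) = √(5 + P)
M(T) = 4*T
(M(Y) + 3)*K(W(2, -4)) = (4*(-3) + 3)*√(5 + 2²) = (-12 + 3)*√(5 + 4) = -9*√9 = -9*3 = -27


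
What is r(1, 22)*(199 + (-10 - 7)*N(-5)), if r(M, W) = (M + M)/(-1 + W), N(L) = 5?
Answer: 76/7 ≈ 10.857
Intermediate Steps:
r(M, W) = 2*M/(-1 + W) (r(M, W) = (2*M)/(-1 + W) = 2*M/(-1 + W))
r(1, 22)*(199 + (-10 - 7)*N(-5)) = (2*1/(-1 + 22))*(199 + (-10 - 7)*5) = (2*1/21)*(199 - 17*5) = (2*1*(1/21))*(199 - 85) = (2/21)*114 = 76/7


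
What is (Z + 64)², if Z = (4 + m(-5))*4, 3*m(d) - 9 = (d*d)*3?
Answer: 36864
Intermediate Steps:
m(d) = 3 + d² (m(d) = 3 + ((d*d)*3)/3 = 3 + (d²*3)/3 = 3 + (3*d²)/3 = 3 + d²)
Z = 128 (Z = (4 + (3 + (-5)²))*4 = (4 + (3 + 25))*4 = (4 + 28)*4 = 32*4 = 128)
(Z + 64)² = (128 + 64)² = 192² = 36864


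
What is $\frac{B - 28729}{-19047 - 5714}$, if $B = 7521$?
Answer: $\frac{1928}{2251} \approx 0.85651$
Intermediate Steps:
$\frac{B - 28729}{-19047 - 5714} = \frac{7521 - 28729}{-19047 - 5714} = - \frac{21208}{-24761} = \left(-21208\right) \left(- \frac{1}{24761}\right) = \frac{1928}{2251}$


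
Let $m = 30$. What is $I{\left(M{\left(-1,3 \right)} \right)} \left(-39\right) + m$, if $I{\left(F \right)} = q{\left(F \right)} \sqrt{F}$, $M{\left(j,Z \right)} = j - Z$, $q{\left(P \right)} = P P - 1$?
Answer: $30 - 1170 i \approx 30.0 - 1170.0 i$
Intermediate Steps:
$q{\left(P \right)} = -1 + P^{2}$ ($q{\left(P \right)} = P^{2} - 1 = -1 + P^{2}$)
$I{\left(F \right)} = \sqrt{F} \left(-1 + F^{2}\right)$ ($I{\left(F \right)} = \left(-1 + F^{2}\right) \sqrt{F} = \sqrt{F} \left(-1 + F^{2}\right)$)
$I{\left(M{\left(-1,3 \right)} \right)} \left(-39\right) + m = \sqrt{-1 - 3} \left(-1 + \left(-1 - 3\right)^{2}\right) \left(-39\right) + 30 = \sqrt{-4} \left(-1 + \left(-4\right)^{2}\right) \left(-39\right) + 30 = 2 i \left(-1 + 16\right) \left(-39\right) + 30 = 2 i 15 \left(-39\right) + 30 = 30 i \left(-39\right) + 30 = - 1170 i + 30 = 30 - 1170 i$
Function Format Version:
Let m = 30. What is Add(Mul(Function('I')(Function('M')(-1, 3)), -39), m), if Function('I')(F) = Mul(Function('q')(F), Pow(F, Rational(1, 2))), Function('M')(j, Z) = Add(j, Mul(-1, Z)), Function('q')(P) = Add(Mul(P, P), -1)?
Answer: Add(30, Mul(-1170, I)) ≈ Add(30.000, Mul(-1170.0, I))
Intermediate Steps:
Function('q')(P) = Add(-1, Pow(P, 2)) (Function('q')(P) = Add(Pow(P, 2), -1) = Add(-1, Pow(P, 2)))
Function('I')(F) = Mul(Pow(F, Rational(1, 2)), Add(-1, Pow(F, 2))) (Function('I')(F) = Mul(Add(-1, Pow(F, 2)), Pow(F, Rational(1, 2))) = Mul(Pow(F, Rational(1, 2)), Add(-1, Pow(F, 2))))
Add(Mul(Function('I')(Function('M')(-1, 3)), -39), m) = Add(Mul(Mul(Pow(Add(-1, Mul(-1, 3)), Rational(1, 2)), Add(-1, Pow(Add(-1, Mul(-1, 3)), 2))), -39), 30) = Add(Mul(Mul(Pow(Add(-1, -3), Rational(1, 2)), Add(-1, Pow(Add(-1, -3), 2))), -39), 30) = Add(Mul(Mul(Pow(-4, Rational(1, 2)), Add(-1, Pow(-4, 2))), -39), 30) = Add(Mul(Mul(Mul(2, I), Add(-1, 16)), -39), 30) = Add(Mul(Mul(Mul(2, I), 15), -39), 30) = Add(Mul(Mul(30, I), -39), 30) = Add(Mul(-1170, I), 30) = Add(30, Mul(-1170, I))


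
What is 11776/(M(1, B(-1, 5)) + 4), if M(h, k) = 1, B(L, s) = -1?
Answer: 11776/5 ≈ 2355.2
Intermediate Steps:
11776/(M(1, B(-1, 5)) + 4) = 11776/(1 + 4) = 11776/5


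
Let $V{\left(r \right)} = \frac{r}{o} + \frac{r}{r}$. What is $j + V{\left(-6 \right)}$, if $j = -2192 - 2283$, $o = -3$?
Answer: $-4472$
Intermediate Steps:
$V{\left(r \right)} = 1 - \frac{r}{3}$ ($V{\left(r \right)} = \frac{r}{-3} + \frac{r}{r} = r \left(- \frac{1}{3}\right) + 1 = - \frac{r}{3} + 1 = 1 - \frac{r}{3}$)
$j = -4475$ ($j = -2192 - 2283 = -4475$)
$j + V{\left(-6 \right)} = -4475 + \left(1 - -2\right) = -4475 + \left(1 + 2\right) = -4475 + 3 = -4472$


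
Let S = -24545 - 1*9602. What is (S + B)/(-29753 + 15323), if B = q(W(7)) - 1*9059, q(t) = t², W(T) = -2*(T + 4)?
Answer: 21361/7215 ≈ 2.9606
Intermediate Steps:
W(T) = -8 - 2*T (W(T) = -2*(4 + T) = -8 - 2*T)
S = -34147 (S = -24545 - 9602 = -34147)
B = -8575 (B = (-8 - 2*7)² - 1*9059 = (-8 - 14)² - 9059 = (-22)² - 9059 = 484 - 9059 = -8575)
(S + B)/(-29753 + 15323) = (-34147 - 8575)/(-29753 + 15323) = -42722/(-14430) = -42722*(-1/14430) = 21361/7215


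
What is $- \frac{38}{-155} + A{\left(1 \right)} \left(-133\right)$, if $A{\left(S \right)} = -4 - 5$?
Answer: $\frac{185573}{155} \approx 1197.2$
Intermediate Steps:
$A{\left(S \right)} = -9$
$- \frac{38}{-155} + A{\left(1 \right)} \left(-133\right) = - \frac{38}{-155} - -1197 = \left(-38\right) \left(- \frac{1}{155}\right) + 1197 = \frac{38}{155} + 1197 = \frac{185573}{155}$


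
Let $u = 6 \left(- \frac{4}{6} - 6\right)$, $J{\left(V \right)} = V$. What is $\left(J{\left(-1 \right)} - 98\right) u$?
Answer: $3960$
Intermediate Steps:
$u = -40$ ($u = 6 \left(\left(-4\right) \frac{1}{6} - 6\right) = 6 \left(- \frac{2}{3} - 6\right) = 6 \left(- \frac{20}{3}\right) = -40$)
$\left(J{\left(-1 \right)} - 98\right) u = \left(-1 - 98\right) \left(-40\right) = \left(-99\right) \left(-40\right) = 3960$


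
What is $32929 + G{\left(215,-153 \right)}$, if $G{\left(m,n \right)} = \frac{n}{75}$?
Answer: $\frac{823174}{25} \approx 32927.0$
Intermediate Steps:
$G{\left(m,n \right)} = \frac{n}{75}$ ($G{\left(m,n \right)} = n \frac{1}{75} = \frac{n}{75}$)
$32929 + G{\left(215,-153 \right)} = 32929 + \frac{1}{75} \left(-153\right) = 32929 - \frac{51}{25} = \frac{823174}{25}$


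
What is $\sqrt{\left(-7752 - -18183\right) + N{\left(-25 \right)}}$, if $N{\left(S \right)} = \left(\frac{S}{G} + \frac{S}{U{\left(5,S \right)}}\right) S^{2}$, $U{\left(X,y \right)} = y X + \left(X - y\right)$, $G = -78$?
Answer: $\frac{\sqrt{23711061894}}{1482} \approx 103.9$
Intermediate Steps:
$U{\left(X,y \right)} = X - y + X y$ ($U{\left(X,y \right)} = X y + \left(X - y\right) = X - y + X y$)
$N{\left(S \right)} = S^{2} \left(- \frac{S}{78} + \frac{S}{5 + 4 S}\right)$ ($N{\left(S \right)} = \left(\frac{S}{-78} + \frac{S}{5 - S + 5 S}\right) S^{2} = \left(S \left(- \frac{1}{78}\right) + \frac{S}{5 + 4 S}\right) S^{2} = \left(- \frac{S}{78} + \frac{S}{5 + 4 S}\right) S^{2} = S^{2} \left(- \frac{S}{78} + \frac{S}{5 + 4 S}\right)$)
$\sqrt{\left(-7752 - -18183\right) + N{\left(-25 \right)}} = \sqrt{\left(-7752 - -18183\right) + \frac{\left(-25\right)^{3} \left(73 - -100\right)}{78 \left(5 + 4 \left(-25\right)\right)}} = \sqrt{\left(-7752 + 18183\right) + \frac{1}{78} \left(-15625\right) \frac{1}{5 - 100} \left(73 + 100\right)} = \sqrt{10431 + \frac{1}{78} \left(-15625\right) \frac{1}{-95} \cdot 173} = \sqrt{10431 + \frac{1}{78} \left(-15625\right) \left(- \frac{1}{95}\right) 173} = \sqrt{10431 + \frac{540625}{1482}} = \sqrt{\frac{15999367}{1482}} = \frac{\sqrt{23711061894}}{1482}$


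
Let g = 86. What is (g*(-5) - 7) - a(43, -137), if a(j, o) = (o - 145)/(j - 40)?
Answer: -343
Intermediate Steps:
a(j, o) = (-145 + o)/(-40 + j)
(g*(-5) - 7) - a(43, -137) = (86*(-5) - 7) - (-145 - 137)/(-40 + 43) = (-430 - 7) - (-282)/3 = -437 - (-282)/3 = -437 - 1*(-94) = -437 + 94 = -343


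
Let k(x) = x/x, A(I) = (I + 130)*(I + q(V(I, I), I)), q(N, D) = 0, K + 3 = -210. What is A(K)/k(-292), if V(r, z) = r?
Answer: 17679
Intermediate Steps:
K = -213 (K = -3 - 210 = -213)
A(I) = I*(130 + I) (A(I) = (I + 130)*(I + 0) = (130 + I)*I = I*(130 + I))
k(x) = 1
A(K)/k(-292) = -213*(130 - 213)/1 = -213*(-83)*1 = 17679*1 = 17679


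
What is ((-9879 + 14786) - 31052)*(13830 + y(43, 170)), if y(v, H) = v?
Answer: -362709585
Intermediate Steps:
((-9879 + 14786) - 31052)*(13830 + y(43, 170)) = ((-9879 + 14786) - 31052)*(13830 + 43) = (4907 - 31052)*13873 = -26145*13873 = -362709585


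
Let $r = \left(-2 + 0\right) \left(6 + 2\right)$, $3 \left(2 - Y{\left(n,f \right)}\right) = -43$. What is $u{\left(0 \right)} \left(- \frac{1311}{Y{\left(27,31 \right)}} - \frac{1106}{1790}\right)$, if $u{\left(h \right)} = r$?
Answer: $\frac{56754112}{43855} \approx 1294.1$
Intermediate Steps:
$Y{\left(n,f \right)} = \frac{49}{3}$ ($Y{\left(n,f \right)} = 2 - - \frac{43}{3} = 2 + \frac{43}{3} = \frac{49}{3}$)
$r = -16$ ($r = \left(-2\right) 8 = -16$)
$u{\left(h \right)} = -16$
$u{\left(0 \right)} \left(- \frac{1311}{Y{\left(27,31 \right)}} - \frac{1106}{1790}\right) = - 16 \left(- \frac{1311}{\frac{49}{3}} - \frac{1106}{1790}\right) = - 16 \left(\left(-1311\right) \frac{3}{49} - \frac{553}{895}\right) = - 16 \left(- \frac{3933}{49} - \frac{553}{895}\right) = \left(-16\right) \left(- \frac{3547132}{43855}\right) = \frac{56754112}{43855}$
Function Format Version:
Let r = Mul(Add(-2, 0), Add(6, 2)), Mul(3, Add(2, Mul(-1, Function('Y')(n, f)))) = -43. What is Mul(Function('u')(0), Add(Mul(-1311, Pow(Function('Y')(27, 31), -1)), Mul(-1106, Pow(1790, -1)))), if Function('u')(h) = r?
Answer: Rational(56754112, 43855) ≈ 1294.1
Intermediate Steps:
Function('Y')(n, f) = Rational(49, 3) (Function('Y')(n, f) = Add(2, Mul(Rational(-1, 3), -43)) = Add(2, Rational(43, 3)) = Rational(49, 3))
r = -16 (r = Mul(-2, 8) = -16)
Function('u')(h) = -16
Mul(Function('u')(0), Add(Mul(-1311, Pow(Function('Y')(27, 31), -1)), Mul(-1106, Pow(1790, -1)))) = Mul(-16, Add(Mul(-1311, Pow(Rational(49, 3), -1)), Mul(-1106, Pow(1790, -1)))) = Mul(-16, Add(Mul(-1311, Rational(3, 49)), Mul(-1106, Rational(1, 1790)))) = Mul(-16, Add(Rational(-3933, 49), Rational(-553, 895))) = Mul(-16, Rational(-3547132, 43855)) = Rational(56754112, 43855)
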